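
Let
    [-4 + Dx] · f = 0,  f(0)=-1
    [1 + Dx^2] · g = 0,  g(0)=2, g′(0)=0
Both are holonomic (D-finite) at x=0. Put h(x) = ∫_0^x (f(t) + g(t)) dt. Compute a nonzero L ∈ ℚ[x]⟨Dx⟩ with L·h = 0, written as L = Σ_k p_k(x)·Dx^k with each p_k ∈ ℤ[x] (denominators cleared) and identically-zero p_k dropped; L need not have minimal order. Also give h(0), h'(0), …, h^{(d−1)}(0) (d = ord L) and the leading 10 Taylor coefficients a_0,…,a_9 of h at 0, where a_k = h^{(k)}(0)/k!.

f: a_k = -1, -4, -8, -32/3, -32/3, -128/15, -256/45, -1024/315, -512/315, -2048/2835, …
g: a_k = 2, 0, -1, 0, 1/12, 0, -1/360, 0, 1/20160, 0, …
Sum ⇒ L₀ = lclm(L_f,L_g) in ℚ(x)⟨Dx⟩.
Integrate: L := L₀·Dx.
L = -4·Dx + Dx^2 - 4·Dx^3 + Dx^4  (order 4).
h: a_k = 0, 1, -2, -3, -8/3, -127/60, -64/45, -683/840, -128/315, -4681/25920, …
ICs: h(0) = 0, h′(0) = 1, h′′(0) = -4, h′′′(0) = -18.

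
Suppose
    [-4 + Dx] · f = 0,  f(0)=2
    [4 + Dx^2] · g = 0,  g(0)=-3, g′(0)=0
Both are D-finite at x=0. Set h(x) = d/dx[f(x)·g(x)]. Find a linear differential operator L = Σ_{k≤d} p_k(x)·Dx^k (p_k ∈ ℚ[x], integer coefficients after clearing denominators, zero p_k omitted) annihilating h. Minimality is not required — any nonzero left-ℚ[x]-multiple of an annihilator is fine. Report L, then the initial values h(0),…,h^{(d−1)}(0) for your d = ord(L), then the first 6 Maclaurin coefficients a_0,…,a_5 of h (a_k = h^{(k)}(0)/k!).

L = 20 - 8·Dx + Dx^2  (order 2).
h: a_k = -24, -72, -48, 112, 304, 1872/5, …
ICs: h(0) = -24, h′(0) = -72.

f: a_k = 2, 8, 16, 64/3, 64/3, 256/15, …
g: a_k = -3, 0, 6, 0, -2, 0, …
L₀ := L_f ⊗_s L_g (sym. prod.), ord ≤ 2.
h=h₀': d/dx-closure on L₀ ⇒ L.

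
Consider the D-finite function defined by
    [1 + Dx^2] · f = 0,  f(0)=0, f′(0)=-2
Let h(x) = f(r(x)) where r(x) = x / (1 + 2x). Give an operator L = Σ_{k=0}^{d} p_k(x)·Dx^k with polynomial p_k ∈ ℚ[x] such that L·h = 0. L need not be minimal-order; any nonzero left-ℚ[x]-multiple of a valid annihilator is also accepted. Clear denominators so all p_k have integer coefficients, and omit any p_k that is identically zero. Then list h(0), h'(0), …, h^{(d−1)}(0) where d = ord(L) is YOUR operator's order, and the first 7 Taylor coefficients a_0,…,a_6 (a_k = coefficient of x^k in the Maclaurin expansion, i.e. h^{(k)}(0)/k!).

L = 1 + (4 + 24·x + 48·x^2 + 32·x^3)·Dx + (1 + 8·x + 24·x^2 + 32·x^3 + 16·x^4)·Dx^2  (order 2).
h: a_k = 0, -2, 4, -23/3, 14, -1441/60, 75/2, …
ICs: h(0) = 0, h′(0) = -2.

f: a_k = 0, -2, 0, 1/3, 0, -1/60, 0, …
h₀=f(r): pull back L_f along r ⇒ L₀.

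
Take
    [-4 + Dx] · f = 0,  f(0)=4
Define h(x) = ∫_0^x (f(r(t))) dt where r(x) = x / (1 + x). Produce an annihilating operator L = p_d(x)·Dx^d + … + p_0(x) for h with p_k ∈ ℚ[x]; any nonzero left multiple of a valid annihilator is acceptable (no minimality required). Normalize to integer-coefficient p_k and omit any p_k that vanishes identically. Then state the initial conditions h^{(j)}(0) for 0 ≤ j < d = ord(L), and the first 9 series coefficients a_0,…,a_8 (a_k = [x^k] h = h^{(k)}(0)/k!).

f: a_k = 4, 16, 32, 128/3, 128/3, 512/15, 1024/45, 4096/315, 2048/315, …
h₀=f(r): pull back L_f along r ⇒ L₀.
h=∫h₀ ⇒ L = L₀·Dx.
L = -4·Dx + (1 + 2·x + x^2)·Dx^2  (order 2).
h: a_k = 0, 4, 8, 16/3, -4/3, -16/15, 56/45, -176/315, -34/315, …
ICs: h(0) = 0, h′(0) = 4.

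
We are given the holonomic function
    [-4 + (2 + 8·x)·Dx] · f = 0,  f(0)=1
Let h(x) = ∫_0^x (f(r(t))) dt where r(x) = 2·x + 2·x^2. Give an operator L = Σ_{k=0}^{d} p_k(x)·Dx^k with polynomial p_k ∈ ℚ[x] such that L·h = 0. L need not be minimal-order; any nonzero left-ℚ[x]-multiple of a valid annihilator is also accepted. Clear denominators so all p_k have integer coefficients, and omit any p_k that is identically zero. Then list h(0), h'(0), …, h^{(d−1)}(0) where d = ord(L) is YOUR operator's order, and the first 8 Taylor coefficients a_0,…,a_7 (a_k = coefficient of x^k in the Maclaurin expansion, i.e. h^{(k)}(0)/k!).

L = (-4 - 8·x)·Dx + (1 + 8·x + 8·x^2)·Dx^2  (order 2).
h: a_k = 0, 1, 2, -4/3, 4, -72/5, 176/3, -1824/7, …
ICs: h(0) = 0, h′(0) = 1.

f: a_k = 1, 2, -2, 4, -10, 28, -84, 264, …
f∘r: x↦r, Dx↦Dx/r' in L_f ⇒ L₀.
∫: right-multiply L₀ by Dx.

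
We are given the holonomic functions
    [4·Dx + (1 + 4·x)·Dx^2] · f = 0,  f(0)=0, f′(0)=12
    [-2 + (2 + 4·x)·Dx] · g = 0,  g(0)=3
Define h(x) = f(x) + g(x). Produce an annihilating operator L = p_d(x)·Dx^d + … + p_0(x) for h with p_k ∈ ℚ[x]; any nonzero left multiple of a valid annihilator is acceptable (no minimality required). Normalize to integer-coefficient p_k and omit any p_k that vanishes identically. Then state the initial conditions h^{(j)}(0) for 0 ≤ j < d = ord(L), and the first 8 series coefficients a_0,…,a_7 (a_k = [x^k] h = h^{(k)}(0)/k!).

L = (20 + 16·x)·Dx + (29 + 104·x + 80·x^2)·Dx^2 + (3 + 22·x + 48·x^2 + 32·x^3)·Dx^3  (order 3).
h: a_k = 3, 15, -51/2, 131/2, -1551/8, 24681/40, -32831/16, 787125/112, …
ICs: h(0) = 3, h′(0) = 15, h′′(0) = -51.

f: a_k = 0, 12, -24, 64, -192, 3072/5, -2048, 49152/7, …
g: a_k = 3, 3, -3/2, 3/2, -15/8, 21/8, -63/16, 99/16, …
Sum ⇒ L₀ = lclm(L_f,L_g) in ℚ(x)⟨Dx⟩.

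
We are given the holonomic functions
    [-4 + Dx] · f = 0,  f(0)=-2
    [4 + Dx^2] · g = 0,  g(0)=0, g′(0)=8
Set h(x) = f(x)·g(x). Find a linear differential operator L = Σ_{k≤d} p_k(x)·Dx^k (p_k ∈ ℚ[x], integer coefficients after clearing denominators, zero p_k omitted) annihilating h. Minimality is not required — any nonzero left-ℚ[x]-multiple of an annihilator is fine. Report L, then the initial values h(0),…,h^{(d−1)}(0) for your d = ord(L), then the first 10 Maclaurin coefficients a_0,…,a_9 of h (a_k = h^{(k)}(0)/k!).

L = 20 - 8·Dx + Dx^2  (order 2).
h: a_k = 0, -16, -64, -352/3, -128, -1312/15, -1408/45, 1856/315, 256/15, 38368/2835, …
ICs: h(0) = 0, h′(0) = -16.

f: a_k = -2, -8, -16, -64/3, -64/3, -256/15, -512/45, -2048/315, -1024/315, -4096/2835, …
g: a_k = 0, 8, 0, -16/3, 0, 16/15, 0, -32/315, 0, 16/2835, …
h₀=f·g: eliminate ⇒ L₀, order ≤ 1·2.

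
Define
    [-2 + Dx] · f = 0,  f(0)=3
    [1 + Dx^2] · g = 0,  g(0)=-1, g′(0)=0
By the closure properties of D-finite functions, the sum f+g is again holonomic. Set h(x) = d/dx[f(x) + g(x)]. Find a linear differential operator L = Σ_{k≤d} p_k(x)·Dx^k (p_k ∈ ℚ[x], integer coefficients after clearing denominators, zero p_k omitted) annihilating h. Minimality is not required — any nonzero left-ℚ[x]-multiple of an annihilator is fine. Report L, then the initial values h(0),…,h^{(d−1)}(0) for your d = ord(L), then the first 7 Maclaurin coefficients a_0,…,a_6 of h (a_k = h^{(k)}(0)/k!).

f: a_k = 3, 6, 6, 4, 2, 4/5, 4/15, …
g: a_k = -1, 0, 1/2, 0, -1/24, 0, 1/720, …
L₀ := lclm(L_f,L_g); ord L₀ ≤ 1+2.
h₀' ⇒ L via d/dx closure of L₀.
L = 2 - Dx + 2·Dx^2 - Dx^3  (order 3).
h: a_k = 6, 13, 12, 47/6, 4, 193/120, 8/15, …
ICs: h(0) = 6, h′(0) = 13, h′′(0) = 24.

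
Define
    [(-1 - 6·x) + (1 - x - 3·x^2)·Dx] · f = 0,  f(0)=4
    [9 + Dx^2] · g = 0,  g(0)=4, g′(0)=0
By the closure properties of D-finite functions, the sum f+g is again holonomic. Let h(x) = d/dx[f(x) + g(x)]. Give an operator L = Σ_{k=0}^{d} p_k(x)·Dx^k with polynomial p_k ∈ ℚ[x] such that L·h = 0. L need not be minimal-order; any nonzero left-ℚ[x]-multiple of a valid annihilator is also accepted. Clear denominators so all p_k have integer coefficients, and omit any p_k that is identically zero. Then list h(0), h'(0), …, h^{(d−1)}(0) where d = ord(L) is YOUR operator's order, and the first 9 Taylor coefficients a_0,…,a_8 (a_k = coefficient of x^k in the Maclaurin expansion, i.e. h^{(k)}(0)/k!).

L = (1584 + 7614·x + 25326·x^2 + 15390·x^3 + 26730·x^4 + 13122·x^5 + 13122·x^6) + (-153 - 819·x + 918·x^2 + 2133·x^3 + 1620·x^4 + 3645·x^5 + 5103·x^6 + 4374·x^7)·Dx + (176 + 846·x + 2814·x^2 + 1710·x^3 + 2970·x^4 + 1458·x^5 + 1458·x^6)·Dx^2 + (-17 - 91·x + 102·x^2 + 237·x^3 + 180·x^4 + 405·x^5 + 567·x^6 + 486·x^7)·Dx^3  (order 3).
h: a_k = 4, -4, 84, 358, 800, 23037/10, 6076, 2276569/140, 41724, …
ICs: h(0) = 4, h′(0) = -4, h′′(0) = 168.

f: a_k = 4, 4, 16, 28, 76, 160, 388, 868, 2032, …
g: a_k = 4, 0, -18, 0, 27/2, 0, -81/20, 0, 729/1120, …
f+g: L₀ = lclm(L_f,L_g), ord ≤ 1+2.
h₀' ⇒ L via d/dx closure of L₀.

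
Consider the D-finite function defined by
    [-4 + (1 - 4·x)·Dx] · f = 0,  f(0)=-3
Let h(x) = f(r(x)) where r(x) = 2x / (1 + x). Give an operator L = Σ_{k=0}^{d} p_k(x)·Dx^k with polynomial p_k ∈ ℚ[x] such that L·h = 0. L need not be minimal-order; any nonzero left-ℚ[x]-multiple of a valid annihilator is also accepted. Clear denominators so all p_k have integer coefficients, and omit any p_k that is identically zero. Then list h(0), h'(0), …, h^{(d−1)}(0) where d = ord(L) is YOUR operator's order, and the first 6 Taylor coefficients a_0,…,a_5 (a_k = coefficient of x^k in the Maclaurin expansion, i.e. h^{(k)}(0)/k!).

f: a_k = -3, -12, -48, -192, -768, -3072, …
Change of var in L_f (x↦r) gives L₀.
L = 8 + (-1 + 6·x + 7·x^2)·Dx  (order 1).
h: a_k = -3, -24, -168, -1176, -8232, -57624, …
ICs: h(0) = -3.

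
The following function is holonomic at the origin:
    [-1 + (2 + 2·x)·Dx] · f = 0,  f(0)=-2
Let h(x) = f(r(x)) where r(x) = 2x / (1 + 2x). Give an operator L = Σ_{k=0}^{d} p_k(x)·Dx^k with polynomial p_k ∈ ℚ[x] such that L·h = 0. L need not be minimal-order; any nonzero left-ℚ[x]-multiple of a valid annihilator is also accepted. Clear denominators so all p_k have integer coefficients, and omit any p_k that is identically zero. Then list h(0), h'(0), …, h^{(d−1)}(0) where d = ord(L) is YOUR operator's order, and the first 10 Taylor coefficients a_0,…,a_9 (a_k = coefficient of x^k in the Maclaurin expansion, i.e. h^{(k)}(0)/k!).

f: a_k = -2, -1, 1/4, -1/8, 5/64, -7/128, 21/512, -33/1024, 429/16384, -715/32768, …
Substitute x→r, Dx→(1/r')Dx; clear ⇒ L₀.
L = -1 + (1 + 6·x + 8·x^2)·Dx  (order 1).
h: a_k = -2, -2, 5, -13, 141/4, -399/4, 2353/8, -7205/8, 182461/64, -594203/64, …
ICs: h(0) = -2.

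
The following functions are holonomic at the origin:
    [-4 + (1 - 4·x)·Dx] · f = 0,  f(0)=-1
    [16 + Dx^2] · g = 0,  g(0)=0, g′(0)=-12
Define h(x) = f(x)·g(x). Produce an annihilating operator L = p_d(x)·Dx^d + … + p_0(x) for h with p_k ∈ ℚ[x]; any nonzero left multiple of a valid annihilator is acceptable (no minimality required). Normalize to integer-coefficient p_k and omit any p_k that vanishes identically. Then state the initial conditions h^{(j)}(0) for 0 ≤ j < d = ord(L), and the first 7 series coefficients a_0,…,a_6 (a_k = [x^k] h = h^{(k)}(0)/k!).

L = (-16 + 64·x) + 8·Dx + (-1 + 4·x)·Dx^2  (order 2).
h: a_k = 0, 12, 48, 160, 640, 12928/5, 51712/5, …
ICs: h(0) = 0, h′(0) = 12.

f: a_k = -1, -4, -16, -64, -256, -1024, -4096, …
g: a_k = 0, -12, 0, 32, 0, -128/5, 0, …
L₀ := L_f ⊗_s L_g (sym. prod.), ord ≤ 2.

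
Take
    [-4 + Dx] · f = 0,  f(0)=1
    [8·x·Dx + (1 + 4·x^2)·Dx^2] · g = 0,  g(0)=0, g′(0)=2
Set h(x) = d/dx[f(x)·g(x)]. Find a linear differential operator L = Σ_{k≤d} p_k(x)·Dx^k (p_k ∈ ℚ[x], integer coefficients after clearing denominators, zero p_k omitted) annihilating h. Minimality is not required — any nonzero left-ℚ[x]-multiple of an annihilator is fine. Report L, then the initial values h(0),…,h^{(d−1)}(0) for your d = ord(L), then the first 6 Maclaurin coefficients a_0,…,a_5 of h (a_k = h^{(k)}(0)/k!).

L = (8 - 64·x + 224·x^2 - 256·x^3 + 256·x^4) + (-6 + 24·x - 88·x^2 + 96·x^3 - 128·x^4)·Dx + (1 - 2·x + 8·x^2 - 8·x^3 + 16·x^4)·Dx^2  (order 2).
h: a_k = 2, 16, 40, 128/3, 32, 256/3, …
ICs: h(0) = 2, h′(0) = 16.

f: a_k = 1, 4, 8, 32/3, 32/3, 128/15, …
g: a_k = 0, 2, 0, -8/3, 0, 32/5, …
L₀ := L_f ⊗_s L_g (sym. prod.), ord ≤ 2.
h₀' ⇒ L via d/dx closure of L₀.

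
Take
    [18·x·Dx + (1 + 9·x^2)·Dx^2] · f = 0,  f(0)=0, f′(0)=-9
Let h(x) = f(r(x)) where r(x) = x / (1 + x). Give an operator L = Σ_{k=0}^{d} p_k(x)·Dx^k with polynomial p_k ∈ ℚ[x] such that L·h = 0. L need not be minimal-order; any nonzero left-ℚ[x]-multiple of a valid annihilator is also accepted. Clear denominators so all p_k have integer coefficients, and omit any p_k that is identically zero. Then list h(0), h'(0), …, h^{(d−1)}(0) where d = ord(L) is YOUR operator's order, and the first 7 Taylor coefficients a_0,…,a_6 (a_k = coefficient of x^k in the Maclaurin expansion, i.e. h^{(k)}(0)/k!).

L = (2 + 20·x)·Dx + (1 + 2·x + 10·x^2)·Dx^2  (order 2).
h: a_k = 0, -9, 9, 18, -72, 36/5, 468, …
ICs: h(0) = 0, h′(0) = -9.

f: a_k = 0, -9, 0, 27, 0, -729/5, 0, …
Substitute x→r, Dx→(1/r')Dx; clear ⇒ L₀.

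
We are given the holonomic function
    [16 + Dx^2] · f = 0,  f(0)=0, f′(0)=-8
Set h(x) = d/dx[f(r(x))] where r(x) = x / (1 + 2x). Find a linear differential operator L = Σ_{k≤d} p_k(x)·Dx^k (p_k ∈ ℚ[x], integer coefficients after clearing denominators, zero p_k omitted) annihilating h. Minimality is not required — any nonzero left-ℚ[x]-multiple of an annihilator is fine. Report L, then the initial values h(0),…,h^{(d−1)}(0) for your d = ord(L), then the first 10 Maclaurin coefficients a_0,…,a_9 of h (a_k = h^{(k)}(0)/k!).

f: a_k = 0, -8, 0, 64/3, 0, -256/15, 0, 2048/315, 0, -4096/2835, …
Substitute x→r, Dx→(1/r')Dx; clear ⇒ L₀.
Derive L from L₀ (diff closure).
L = (40 + 96·x + 96·x^2) + (12 + 72·x + 144·x^2 + 96·x^3)·Dx + (1 + 8·x + 24·x^2 + 32·x^3 + 16·x^4)·Dx^2  (order 2).
h: a_k = -8, 32, -32, -256, 5504/3, -7680, 1131008/45, -3104768/45, 50444288/315, -18735104/63, …
ICs: h(0) = -8, h′(0) = 32.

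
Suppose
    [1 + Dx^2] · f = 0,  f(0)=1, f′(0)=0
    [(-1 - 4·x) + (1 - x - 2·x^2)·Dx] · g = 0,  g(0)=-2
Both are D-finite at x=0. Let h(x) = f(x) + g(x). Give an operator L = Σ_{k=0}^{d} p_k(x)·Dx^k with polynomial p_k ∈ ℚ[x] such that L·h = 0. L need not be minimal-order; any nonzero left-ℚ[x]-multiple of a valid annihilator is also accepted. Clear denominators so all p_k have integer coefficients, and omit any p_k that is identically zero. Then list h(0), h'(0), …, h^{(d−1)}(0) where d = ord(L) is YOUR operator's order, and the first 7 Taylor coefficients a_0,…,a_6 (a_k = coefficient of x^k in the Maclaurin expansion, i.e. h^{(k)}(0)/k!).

L = (-31 - 146·x - 133·x^2 - 184·x^3 - 20·x^4 - 16·x^5) + (7 + 3·x - 3·x^2 - 37·x^3 - 42·x^4 - 12·x^5 - 8·x^6)·Dx + (-31 - 146·x - 133·x^2 - 184·x^3 - 20·x^4 - 16·x^5)·Dx^2 + (7 + 3·x - 3·x^2 - 37·x^3 - 42·x^4 - 12·x^5 - 8·x^6)·Dx^3  (order 3).
h: a_k = -1, -2, -13/2, -10, -527/24, -42, -61921/720, …
ICs: h(0) = -1, h′(0) = -2, h′′(0) = -13.

f: a_k = 1, 0, -1/2, 0, 1/24, 0, -1/720, …
g: a_k = -2, -2, -6, -10, -22, -42, -86, …
Weyl lclm of L_f,L_g ⇒ L₀ (ord ≤ 3).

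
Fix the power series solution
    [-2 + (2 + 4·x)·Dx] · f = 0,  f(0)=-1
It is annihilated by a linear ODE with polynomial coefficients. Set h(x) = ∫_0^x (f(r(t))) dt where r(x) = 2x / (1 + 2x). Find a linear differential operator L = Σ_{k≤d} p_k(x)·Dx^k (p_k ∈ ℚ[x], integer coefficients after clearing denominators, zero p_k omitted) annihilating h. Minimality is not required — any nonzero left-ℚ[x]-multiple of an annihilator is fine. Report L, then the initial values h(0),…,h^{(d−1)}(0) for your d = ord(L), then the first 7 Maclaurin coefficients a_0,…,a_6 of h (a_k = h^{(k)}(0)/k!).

L = -2·Dx + (1 + 8·x + 12·x^2)·Dx^2  (order 2).
h: a_k = 0, -1, -1, 2, -5, 74/5, -50, …
ICs: h(0) = 0, h′(0) = -1.

f: a_k = -1, -1, 1/2, -1/2, 5/8, -7/8, 21/16, …
h₀=f(r): pull back L_f along r ⇒ L₀.
∫: right-multiply L₀ by Dx.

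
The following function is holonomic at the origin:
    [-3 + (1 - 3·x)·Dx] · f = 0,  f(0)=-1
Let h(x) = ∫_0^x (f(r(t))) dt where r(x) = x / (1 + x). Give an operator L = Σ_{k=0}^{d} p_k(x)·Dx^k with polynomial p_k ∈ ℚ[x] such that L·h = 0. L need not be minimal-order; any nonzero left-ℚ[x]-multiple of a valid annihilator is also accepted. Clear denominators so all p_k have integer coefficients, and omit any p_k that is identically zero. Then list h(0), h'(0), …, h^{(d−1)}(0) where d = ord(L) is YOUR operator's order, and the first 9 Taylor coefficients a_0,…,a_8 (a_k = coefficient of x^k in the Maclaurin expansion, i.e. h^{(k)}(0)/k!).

L = 3·Dx + (-1 + x + 2·x^2)·Dx^2  (order 2).
h: a_k = 0, -1, -3/2, -2, -3, -24/5, -8, -96/7, -24, …
ICs: h(0) = 0, h′(0) = -1.

f: a_k = -1, -3, -9, -27, -81, -243, -729, -2187, -6561, …
h₀=f(r): pull back L_f along r ⇒ L₀.
h=∫₀ˣh₀: take L = L₀·Dx.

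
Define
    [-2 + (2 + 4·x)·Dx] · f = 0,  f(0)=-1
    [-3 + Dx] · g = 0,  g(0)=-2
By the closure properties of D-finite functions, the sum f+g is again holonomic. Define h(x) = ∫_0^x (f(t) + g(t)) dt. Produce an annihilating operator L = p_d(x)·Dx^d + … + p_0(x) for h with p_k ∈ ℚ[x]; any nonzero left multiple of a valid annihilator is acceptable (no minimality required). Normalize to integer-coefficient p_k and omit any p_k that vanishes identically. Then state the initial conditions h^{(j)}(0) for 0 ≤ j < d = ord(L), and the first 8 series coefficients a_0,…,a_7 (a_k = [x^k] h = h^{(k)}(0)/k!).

f: a_k = -1, -1, 1/2, -1/2, 5/8, -7/8, 21/16, -33/16, …
g: a_k = -2, -6, -9, -9, -27/4, -81/20, -81/40, -243/280, …
h₀=f+g: left-lcm gives L₀, ord ≤ 2.
h=∫₀ˣh₀: take L = L₀·Dx.
L = (6 + 9·x)·Dx + (-5 - 18·x - 18·x^2)·Dx^2 + (1 + 5·x + 6·x^2)·Dx^3  (order 3).
h: a_k = 0, -3, -7/2, -17/6, -19/8, -49/40, -197/240, -57/560, …
ICs: h(0) = 0, h′(0) = -3, h′′(0) = -7.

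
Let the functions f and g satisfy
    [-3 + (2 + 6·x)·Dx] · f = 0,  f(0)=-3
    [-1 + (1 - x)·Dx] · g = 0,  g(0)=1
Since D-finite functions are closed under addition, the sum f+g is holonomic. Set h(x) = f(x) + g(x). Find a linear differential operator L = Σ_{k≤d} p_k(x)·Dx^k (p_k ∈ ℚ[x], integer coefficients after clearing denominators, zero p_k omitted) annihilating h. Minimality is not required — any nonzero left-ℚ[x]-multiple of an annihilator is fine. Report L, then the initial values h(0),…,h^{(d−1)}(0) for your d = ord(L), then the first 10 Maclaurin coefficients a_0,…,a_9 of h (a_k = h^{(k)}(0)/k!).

L = (21 + 27·x) + (-17 - 30·x - 81·x^2)·Dx + (-2 + 14·x + 42·x^2 - 54·x^3)·Dx^2  (order 2).
h: a_k = -2, -7/2, 35/8, -65/16, 1343/128, -4847/256, 46951/1024, -214465/2048, 8476775/32768, -42154499/65536, …
ICs: h(0) = -2, h′(0) = -7/2.

f: a_k = -3, -9/2, 27/8, -81/16, 1215/128, -5103/256, 45927/1024, -216513/2048, 8444007/32768, -42220035/65536, …
g: a_k = 1, 1, 1, 1, 1, 1, 1, 1, 1, 1, …
Weyl lclm of L_f,L_g ⇒ L₀ (ord ≤ 2).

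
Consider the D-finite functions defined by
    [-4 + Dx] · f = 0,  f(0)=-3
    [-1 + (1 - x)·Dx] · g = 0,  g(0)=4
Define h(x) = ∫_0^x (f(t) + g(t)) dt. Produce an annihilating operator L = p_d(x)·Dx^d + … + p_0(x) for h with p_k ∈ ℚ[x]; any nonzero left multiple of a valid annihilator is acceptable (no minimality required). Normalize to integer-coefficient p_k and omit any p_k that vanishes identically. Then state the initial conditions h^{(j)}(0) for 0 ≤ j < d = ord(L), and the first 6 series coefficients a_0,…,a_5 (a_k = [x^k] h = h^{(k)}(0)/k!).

L = (-8 + 16·x)·Dx + (14 - 32·x + 16·x^2)·Dx^2 + (-3 + 7·x - 4·x^2)·Dx^3  (order 3).
h: a_k = 0, 1, -4, -20/3, -7, -28/5, …
ICs: h(0) = 0, h′(0) = 1, h′′(0) = -8.

f: a_k = -3, -12, -24, -32, -32, -128/5, …
g: a_k = 4, 4, 4, 4, 4, 4, …
f+g: L₀ = lclm(L_f,L_g), ord ≤ 1+1.
h=∫h₀ ⇒ L = L₀·Dx.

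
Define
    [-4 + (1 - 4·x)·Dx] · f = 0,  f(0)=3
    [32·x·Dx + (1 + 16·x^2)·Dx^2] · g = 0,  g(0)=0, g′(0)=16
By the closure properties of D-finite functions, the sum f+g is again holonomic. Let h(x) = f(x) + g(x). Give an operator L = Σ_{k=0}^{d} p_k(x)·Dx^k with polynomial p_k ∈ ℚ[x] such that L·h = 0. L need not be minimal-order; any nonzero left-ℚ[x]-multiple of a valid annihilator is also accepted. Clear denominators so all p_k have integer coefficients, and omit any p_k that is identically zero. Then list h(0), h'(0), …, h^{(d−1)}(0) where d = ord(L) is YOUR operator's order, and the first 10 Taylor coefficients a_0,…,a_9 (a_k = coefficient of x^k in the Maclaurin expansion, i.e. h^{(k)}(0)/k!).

L = (-32 + 512·x + 1536·x^2)·Dx + (16 - 32·x + 256·x^2 + 1536·x^3)·Dx^2 + (-1 + 256·x^4)·Dx^3  (order 3).
h: a_k = 3, 28, 48, 320/3, 768, 19456/5, 12288, 278528/7, 196608, 8126464/9, …
ICs: h(0) = 3, h′(0) = 28, h′′(0) = 96.

f: a_k = 3, 12, 48, 192, 768, 3072, 12288, 49152, 196608, 786432, …
g: a_k = 0, 16, 0, -256/3, 0, 4096/5, 0, -65536/7, 0, 1048576/9, …
Weyl lclm of L_f,L_g ⇒ L₀ (ord ≤ 3).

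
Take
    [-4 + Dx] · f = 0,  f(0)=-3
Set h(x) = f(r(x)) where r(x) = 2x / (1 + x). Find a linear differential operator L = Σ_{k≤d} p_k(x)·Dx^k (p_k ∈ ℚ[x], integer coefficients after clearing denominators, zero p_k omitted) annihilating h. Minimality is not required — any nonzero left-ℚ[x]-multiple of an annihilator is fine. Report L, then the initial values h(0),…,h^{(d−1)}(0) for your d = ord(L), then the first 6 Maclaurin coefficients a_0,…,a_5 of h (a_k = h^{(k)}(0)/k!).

f: a_k = -3, -12, -24, -32, -32, -128/5, …
L₀ from L_f via x↦r, Dx↦r'^{-1}Dx.
L = -8 + (1 + 2·x + x^2)·Dx  (order 1).
h: a_k = -3, -24, -72, -88, -8, 264/5, …
ICs: h(0) = -3.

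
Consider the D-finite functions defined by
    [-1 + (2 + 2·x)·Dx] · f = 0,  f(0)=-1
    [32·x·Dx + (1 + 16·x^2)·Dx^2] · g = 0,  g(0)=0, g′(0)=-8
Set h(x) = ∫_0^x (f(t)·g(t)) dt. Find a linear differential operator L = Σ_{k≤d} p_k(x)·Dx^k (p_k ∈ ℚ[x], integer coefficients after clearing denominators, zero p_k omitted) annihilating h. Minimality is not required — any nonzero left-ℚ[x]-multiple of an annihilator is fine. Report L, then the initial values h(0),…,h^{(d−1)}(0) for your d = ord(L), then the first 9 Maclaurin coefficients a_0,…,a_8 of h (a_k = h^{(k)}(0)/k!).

f: a_k = -1, -1/2, 1/8, -1/16, 5/128, -7/256, 21/1024, -33/2048, 429/32768, …
g: a_k = 0, -8, 0, 128/3, 0, -2048/5, 0, 32768/7, 0, …
f·g: L₀ = L_f ⊗_s L_g, ord ≤ 1·2.
∫: right-multiply L₀ by Dx.
L = (3 - 64·x - 16·x^2)·Dx + (-4 + 124·x + 192·x^2 + 64·x^3)·Dx^2 + (4 + 8·x + 68·x^2 + 128·x^3 + 64·x^4)·Dx^3  (order 3).
h: a_k = 0, 0, 4, 4/3, -131/12, -25/6, 99509/1440, 97129/3360, -63582493/107520, …
ICs: h(0) = 0, h′(0) = 0, h′′(0) = 8.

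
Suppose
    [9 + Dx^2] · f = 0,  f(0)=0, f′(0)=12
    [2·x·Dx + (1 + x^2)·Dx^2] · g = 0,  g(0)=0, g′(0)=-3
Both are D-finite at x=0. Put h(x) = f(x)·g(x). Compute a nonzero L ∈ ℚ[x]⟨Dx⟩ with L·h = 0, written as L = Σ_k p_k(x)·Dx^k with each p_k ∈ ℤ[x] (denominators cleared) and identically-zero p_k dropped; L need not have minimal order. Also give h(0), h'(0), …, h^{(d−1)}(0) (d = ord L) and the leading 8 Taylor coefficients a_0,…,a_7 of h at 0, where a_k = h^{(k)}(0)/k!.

f: a_k = 0, 12, 0, -18, 0, 81/10, 0, -243/140, …
g: a_k = 0, -3, 0, 1, 0, -3/5, 0, 3/7, …
L₀ := L_f ⊗_s L_g (sym. prod.), ord ≤ 4.
L = (1170 + 3834·x^2 + 4779·x^4 + 2916·x^6 + 729·x^8) + (396·x + 1044·x^3 + 972·x^5 + 324·x^7)·Dx + (220 + 768·x^2 + 1026·x^4 + 648·x^6 + 162·x^8)·Dx^2 + (44·x + 116·x^3 + 108·x^5 + 36·x^7)·Dx^3 + (10 + 38·x^2 + 55·x^4 + 36·x^6 + 9·x^8)·Dx^4  (order 4).
h: a_k = 0, 0, -36, 0, 66, 0, -99/2, 0, …
ICs: h(0) = 0, h′(0) = 0, h′′(0) = -72, h′′′(0) = 0.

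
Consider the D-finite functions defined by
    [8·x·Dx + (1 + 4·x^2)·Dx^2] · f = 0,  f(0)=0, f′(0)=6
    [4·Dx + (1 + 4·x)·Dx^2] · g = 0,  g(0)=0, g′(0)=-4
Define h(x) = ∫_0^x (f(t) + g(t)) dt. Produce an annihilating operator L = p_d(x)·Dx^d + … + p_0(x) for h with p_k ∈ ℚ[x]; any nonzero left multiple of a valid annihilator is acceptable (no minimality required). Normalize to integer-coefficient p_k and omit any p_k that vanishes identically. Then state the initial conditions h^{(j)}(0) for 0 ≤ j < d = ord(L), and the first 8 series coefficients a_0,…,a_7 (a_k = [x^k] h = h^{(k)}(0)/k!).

f: a_k = 0, 6, 0, -8, 0, 96/5, 0, -384/7, …
g: a_k = 0, -4, 8, -64/3, 64, -1024/5, 2048/3, -16384/7, …
f+g: L₀ = lclm(L_f,L_g), ord ≤ 2+2.
h=∫h₀ ⇒ L = L₀·Dx.
L = (-8 - 96·x + 96·x^2 + 128·x^3)·Dx^2 + (-10 - 16·x - 72·x^2 + 192·x^3 + 256·x^4)·Dx^3 + (-1 - 2·x + 8·x^2 + 8·x^3 + 48·x^4 + 64·x^5)·Dx^4  (order 4).
h: a_k = 0, 0, 1, 8/3, -22/3, 64/5, -464/15, 2048/21, …
ICs: h(0) = 0, h′(0) = 0, h′′(0) = 2, h′′′(0) = 16.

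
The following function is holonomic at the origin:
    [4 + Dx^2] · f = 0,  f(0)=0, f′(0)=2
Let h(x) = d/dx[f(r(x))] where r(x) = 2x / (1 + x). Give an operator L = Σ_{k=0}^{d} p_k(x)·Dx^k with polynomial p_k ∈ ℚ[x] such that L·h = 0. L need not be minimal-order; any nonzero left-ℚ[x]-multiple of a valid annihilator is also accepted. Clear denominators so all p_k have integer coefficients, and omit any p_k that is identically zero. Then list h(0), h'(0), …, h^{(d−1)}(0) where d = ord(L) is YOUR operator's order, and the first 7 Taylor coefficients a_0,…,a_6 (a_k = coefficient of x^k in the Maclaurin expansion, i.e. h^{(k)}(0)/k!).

L = (22 + 12·x + 6·x^2) + (6 + 18·x + 18·x^2 + 6·x^3)·Dx + (1 + 4·x + 6·x^2 + 4·x^3 + x^4)·Dx^2  (order 2).
h: a_k = 4, -8, -20, 112, -772/3, 360, -9844/45, …
ICs: h(0) = 4, h′(0) = -8.

f: a_k = 0, 2, 0, -4/3, 0, 4/15, 0, …
L₀ from L_f via x↦r, Dx↦r'^{-1}Dx.
h₀' ⇒ L via d/dx closure of L₀.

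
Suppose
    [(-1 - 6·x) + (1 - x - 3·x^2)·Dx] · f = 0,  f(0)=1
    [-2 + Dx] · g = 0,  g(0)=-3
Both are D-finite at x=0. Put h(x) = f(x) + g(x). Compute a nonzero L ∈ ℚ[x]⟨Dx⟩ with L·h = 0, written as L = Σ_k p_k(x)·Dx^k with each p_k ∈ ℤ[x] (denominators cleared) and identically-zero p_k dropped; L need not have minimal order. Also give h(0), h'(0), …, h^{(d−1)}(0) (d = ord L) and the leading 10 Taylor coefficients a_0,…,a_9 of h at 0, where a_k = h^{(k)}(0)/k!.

L = (-12 - 16·x - 144·x^2 - 72·x^3) + (4 + 26·x + 74·x^2 - 24·x^3 - 36·x^4)·Dx + (1 - 9·x - x^2 + 30·x^3 + 18·x^4)·Dx^2  (order 2).
h: a_k = -2, -5, -2, 3, 17, 196/5, 1451/15, 22777/105, 53338/105, 1095251/945, …
ICs: h(0) = -2, h′(0) = -5.

f: a_k = 1, 1, 4, 7, 19, 40, 97, 217, 508, 1159, …
g: a_k = -3, -6, -6, -4, -2, -4/5, -4/15, -8/105, -2/105, -4/945, …
Weyl lclm of L_f,L_g ⇒ L₀ (ord ≤ 2).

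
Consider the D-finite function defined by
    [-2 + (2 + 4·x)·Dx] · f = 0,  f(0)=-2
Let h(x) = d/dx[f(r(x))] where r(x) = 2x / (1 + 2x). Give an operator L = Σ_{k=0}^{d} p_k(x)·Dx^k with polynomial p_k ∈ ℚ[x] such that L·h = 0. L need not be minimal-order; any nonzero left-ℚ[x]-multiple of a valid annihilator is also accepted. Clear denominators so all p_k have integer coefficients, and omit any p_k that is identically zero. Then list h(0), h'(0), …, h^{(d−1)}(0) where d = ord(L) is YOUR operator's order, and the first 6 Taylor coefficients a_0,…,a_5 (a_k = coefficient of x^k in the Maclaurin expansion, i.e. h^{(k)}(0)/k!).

f: a_k = -2, -2, 1, -1, 5/4, -7/4, …
L₀ from L_f via x↦r, Dx↦r'^{-1}Dx.
Differentiate: ansatz ord ≤ ord L₀ ⇒ L.
L = (-6 - 24·x) + (-1 - 8·x - 12·x^2)·Dx  (order 1).
h: a_k = -4, 24, -120, 592, -3000, 15696, …
ICs: h(0) = -4.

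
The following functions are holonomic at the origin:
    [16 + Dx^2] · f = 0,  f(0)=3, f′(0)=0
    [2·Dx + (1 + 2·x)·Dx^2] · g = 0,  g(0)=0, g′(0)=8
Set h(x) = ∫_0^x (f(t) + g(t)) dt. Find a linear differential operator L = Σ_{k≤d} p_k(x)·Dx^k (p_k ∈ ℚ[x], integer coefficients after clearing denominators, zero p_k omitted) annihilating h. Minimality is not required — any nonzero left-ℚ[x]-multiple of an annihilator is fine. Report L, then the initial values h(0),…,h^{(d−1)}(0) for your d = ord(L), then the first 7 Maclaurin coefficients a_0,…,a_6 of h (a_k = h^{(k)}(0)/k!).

f: a_k = 3, 0, -24, 0, 32, 0, -256/15, …
g: a_k = 0, 8, -8, 32/3, -16, 128/5, -128/3, …
Weyl lclm of L_f,L_g ⇒ L₀ (ord ≤ 4).
∫: right-multiply L₀ by Dx.
L = (160 + 256·x + 256·x^2)·Dx^2 + (48 + 224·x + 384·x^2 + 256·x^3)·Dx^3 + (10 + 16·x + 16·x^2)·Dx^4 + (3 + 14·x + 24·x^2 + 16·x^3)·Dx^5  (order 5).
h: a_k = 0, 3, 4, -32/3, 8/3, 16/5, 64/15, …
ICs: h(0) = 0, h′(0) = 3, h′′(0) = 8, h′′′(0) = -64, h′′′′(0) = 64.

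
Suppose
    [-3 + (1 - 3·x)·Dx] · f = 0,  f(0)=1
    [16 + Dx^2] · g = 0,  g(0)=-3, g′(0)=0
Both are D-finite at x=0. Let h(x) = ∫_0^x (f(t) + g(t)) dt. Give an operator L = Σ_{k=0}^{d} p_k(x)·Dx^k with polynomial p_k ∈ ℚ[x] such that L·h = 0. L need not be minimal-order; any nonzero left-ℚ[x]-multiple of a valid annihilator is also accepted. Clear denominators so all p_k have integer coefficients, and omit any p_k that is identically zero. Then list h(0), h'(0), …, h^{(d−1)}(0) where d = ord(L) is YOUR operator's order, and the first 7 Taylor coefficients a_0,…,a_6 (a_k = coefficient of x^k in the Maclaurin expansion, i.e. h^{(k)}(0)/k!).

L = (1680 - 2304·x + 3456·x^2)·Dx + (-272 + 1584·x - 3456·x^2 + 3456·x^3)·Dx^2 + (105 - 144·x + 216·x^2)·Dx^3 + (-17 + 99·x - 216·x^2 + 216·x^3)·Dx^4  (order 4).
h: a_k = 0, -2, 3/2, 11, 27/4, 49/5, 81/2, …
ICs: h(0) = 0, h′(0) = -2, h′′(0) = 3, h′′′(0) = 66.

f: a_k = 1, 3, 9, 27, 81, 243, 729, …
g: a_k = -3, 0, 24, 0, -32, 0, 256/15, …
Sum ⇒ L₀ = lclm(L_f,L_g) in ℚ(x)⟨Dx⟩.
h=∫₀ˣh₀: take L = L₀·Dx.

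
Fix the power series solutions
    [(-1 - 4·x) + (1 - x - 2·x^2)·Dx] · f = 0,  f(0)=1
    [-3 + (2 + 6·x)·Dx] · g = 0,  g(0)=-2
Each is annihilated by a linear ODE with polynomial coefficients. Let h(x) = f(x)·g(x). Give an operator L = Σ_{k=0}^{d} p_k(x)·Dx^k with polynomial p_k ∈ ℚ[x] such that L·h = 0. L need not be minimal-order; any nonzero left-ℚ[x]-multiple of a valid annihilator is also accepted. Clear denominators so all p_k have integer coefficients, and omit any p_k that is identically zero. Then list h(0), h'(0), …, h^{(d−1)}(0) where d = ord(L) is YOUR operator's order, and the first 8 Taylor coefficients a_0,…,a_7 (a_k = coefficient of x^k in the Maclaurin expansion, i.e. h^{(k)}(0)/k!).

L = (5 + 11·x + 18·x^2) + (-2 - 4·x + 10·x^2 + 12·x^3)·Dx  (order 1).
h: a_k = -2, -5, -27/4, -161/8, -1747/64, -10347/128, -54031/512, -345785/1024, …
ICs: h(0) = -2.

f: a_k = 1, 1, 3, 5, 11, 21, 43, 85, …
g: a_k = -2, -3, 9/4, -27/8, 405/64, -1701/128, 15309/512, -72171/1024, …
Product ⇒ symmetric product L₀, ord ≤ 1.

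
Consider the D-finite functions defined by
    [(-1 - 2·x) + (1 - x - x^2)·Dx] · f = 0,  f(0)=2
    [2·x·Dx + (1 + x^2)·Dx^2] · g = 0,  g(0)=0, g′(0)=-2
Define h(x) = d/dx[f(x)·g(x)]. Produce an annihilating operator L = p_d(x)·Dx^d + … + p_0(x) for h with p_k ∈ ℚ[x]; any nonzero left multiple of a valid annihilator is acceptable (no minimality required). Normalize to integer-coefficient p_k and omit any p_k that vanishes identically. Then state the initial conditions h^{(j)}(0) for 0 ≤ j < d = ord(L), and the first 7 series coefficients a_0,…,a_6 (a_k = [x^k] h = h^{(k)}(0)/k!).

L = (2 + 30·x^2 + 24·x^3 + 36·x^4) + (4 + 10·x + 12·x^2 + 22·x^3 + 24·x^4 + 24·x^5)·Dx + (-1 - 2·x^2 + 4·x^3 + 2·x^4 + 4·x^5 + 3·x^6)·Dx^2  (order 2).
h: a_k = -4, -8, -20, -128/3, -272/3, -864/5, -4868/15, …
ICs: h(0) = -4, h′(0) = -8.

f: a_k = 2, 2, 4, 6, 10, 16, 26, …
g: a_k = 0, -2, 0, 2/3, 0, -2/5, 0, …
f·g: L₀ = L_f ⊗_s L_g, ord ≤ 1·2.
h₀' ⇒ L via d/dx closure of L₀.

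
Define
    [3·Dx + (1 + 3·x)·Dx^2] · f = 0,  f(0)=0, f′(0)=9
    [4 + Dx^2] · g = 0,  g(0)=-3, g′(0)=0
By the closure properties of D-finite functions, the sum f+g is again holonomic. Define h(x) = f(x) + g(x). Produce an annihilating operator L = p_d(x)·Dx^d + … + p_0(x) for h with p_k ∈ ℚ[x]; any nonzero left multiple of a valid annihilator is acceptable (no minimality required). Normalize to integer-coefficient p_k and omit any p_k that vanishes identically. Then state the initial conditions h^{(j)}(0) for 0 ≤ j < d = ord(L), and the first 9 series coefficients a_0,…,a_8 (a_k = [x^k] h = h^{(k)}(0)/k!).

f: a_k = 0, 9, -27/2, 27, -243/4, 729/5, -729/2, 6561/7, -19683/8, …
g: a_k = -3, 0, 6, 0, -2, 0, 4/15, 0, -2/105, …
L₀ := lclm(L_f,L_g); ord L₀ ≤ 2+2.
L = (348 + 144·x + 216·x^2)·Dx + (44 + 180·x + 216·x^2 + 216·x^3)·Dx^2 + (87 + 36·x + 54·x^2)·Dx^3 + (11 + 45·x + 54·x^2 + 54·x^3)·Dx^4  (order 4).
h: a_k = -3, 9, -15/2, 27, -251/4, 729/5, -10927/30, 6561/7, -2066731/840, …
ICs: h(0) = -3, h′(0) = 9, h′′(0) = -15, h′′′(0) = 162.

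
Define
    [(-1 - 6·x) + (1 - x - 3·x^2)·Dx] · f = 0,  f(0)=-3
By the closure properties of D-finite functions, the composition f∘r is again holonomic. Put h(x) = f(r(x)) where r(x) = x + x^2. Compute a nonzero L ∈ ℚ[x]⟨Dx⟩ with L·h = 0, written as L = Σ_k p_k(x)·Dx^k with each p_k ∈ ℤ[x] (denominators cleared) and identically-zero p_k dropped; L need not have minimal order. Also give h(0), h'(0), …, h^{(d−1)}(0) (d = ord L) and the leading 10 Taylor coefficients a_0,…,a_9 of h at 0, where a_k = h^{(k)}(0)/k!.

L = (1 + 8·x + 18·x^2 + 12·x^3) + (-1 + x + 4·x^2 + 6·x^3 + 3·x^4)·Dx  (order 1).
h: a_k = -3, -3, -15, -45, -132, -411, -1254, -3825, -11703, -35760, …
ICs: h(0) = -3.

f: a_k = -3, -3, -12, -21, -57, -120, -291, -651, -1524, -3477, …
L₀ from L_f via x↦r, Dx↦r'^{-1}Dx.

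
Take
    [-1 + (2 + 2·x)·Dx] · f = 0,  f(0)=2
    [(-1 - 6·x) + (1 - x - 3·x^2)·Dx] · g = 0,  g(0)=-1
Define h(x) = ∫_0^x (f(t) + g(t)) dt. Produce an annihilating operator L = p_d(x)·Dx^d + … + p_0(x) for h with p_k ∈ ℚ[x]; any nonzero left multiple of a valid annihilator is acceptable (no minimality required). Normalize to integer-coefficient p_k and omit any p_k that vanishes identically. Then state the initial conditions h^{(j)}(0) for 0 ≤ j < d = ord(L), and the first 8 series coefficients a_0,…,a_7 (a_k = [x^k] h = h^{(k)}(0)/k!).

f: a_k = 2, 1, -1/4, 1/8, -5/64, 7/128, -21/512, 33/1024, …
g: a_k = -1, -1, -4, -7, -19, -40, -97, -217, …
L₀ := lclm(L_f,L_g); ord L₀ ≤ 1+1.
h=∫₀ˣh₀: take L = L₀·Dx.
L = (17 + 57·x + 135·x^2 + 90·x^3)·Dx + (-33 - 134·x - 387·x^2 - 510·x^3 - 225·x^4)·Dx^2 + (2 + 30·x + 22·x^2 - 126·x^3 - 210·x^4 - 90·x^5)·Dx^3  (order 3).
h: a_k = 0, 1, 0, -17/12, -55/32, -1221/320, -5113/768, -49685/3584, …
ICs: h(0) = 0, h′(0) = 1, h′′(0) = 0.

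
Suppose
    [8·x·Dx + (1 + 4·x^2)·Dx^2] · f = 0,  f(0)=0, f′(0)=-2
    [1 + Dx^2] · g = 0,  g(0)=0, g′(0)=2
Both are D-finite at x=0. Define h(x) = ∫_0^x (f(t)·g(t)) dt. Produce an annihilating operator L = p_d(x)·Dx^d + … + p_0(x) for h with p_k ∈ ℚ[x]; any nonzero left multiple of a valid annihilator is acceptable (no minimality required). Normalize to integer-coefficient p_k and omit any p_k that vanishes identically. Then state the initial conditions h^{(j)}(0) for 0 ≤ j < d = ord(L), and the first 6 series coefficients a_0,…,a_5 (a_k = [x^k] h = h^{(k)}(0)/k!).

L = (85 + 944·x^2 + 416·x^4 + 256·x^6 + 256·x^8)·Dx + (144·x + 704·x^3 + 768·x^5 + 1024·x^7)·Dx^2 + (90 + 992·x^2 + 576·x^4 + 512·x^6 + 512·x^8)·Dx^3 + (144·x + 704·x^3 + 768·x^5 + 1024·x^7)·Dx^4 + (5 + 48·x^2 + 160·x^4 + 256·x^6 + 256·x^8)·Dx^5  (order 5).
h: a_k = 0, 0, 0, -4/3, 0, 6/5, …
ICs: h(0) = 0, h′(0) = 0, h′′(0) = 0, h′′′(0) = -8, h′′′′(0) = 0.

f: a_k = 0, -2, 0, 8/3, 0, -32/5, …
g: a_k = 0, 2, 0, -1/3, 0, 1/60, …
Sym-product of L_f,L_g gives L₀ (≤ ord 4).
Integrate: L := L₀·Dx.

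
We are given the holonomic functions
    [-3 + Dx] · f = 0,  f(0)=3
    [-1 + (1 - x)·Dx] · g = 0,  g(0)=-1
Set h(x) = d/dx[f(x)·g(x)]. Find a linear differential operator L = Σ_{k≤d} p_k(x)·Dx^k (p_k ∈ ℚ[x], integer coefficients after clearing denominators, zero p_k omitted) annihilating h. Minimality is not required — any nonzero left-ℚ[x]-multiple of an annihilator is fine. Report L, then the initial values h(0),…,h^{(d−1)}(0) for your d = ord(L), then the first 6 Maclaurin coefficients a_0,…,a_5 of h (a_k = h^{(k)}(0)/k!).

L = (17 - 24·x + 9·x^2) + (-4 + 7·x - 3·x^2)·Dx  (order 1).
h: a_k = -12, -51, -117, -393/2, -276, -13977/40, …
ICs: h(0) = -12.

f: a_k = 3, 9, 27/2, 27/2, 81/8, 243/40, …
g: a_k = -1, -1, -1, -1, -1, -1, …
L₀ := L_f ⊗_s L_g (sym. prod.), ord ≤ 1.
Derive L from L₀ (diff closure).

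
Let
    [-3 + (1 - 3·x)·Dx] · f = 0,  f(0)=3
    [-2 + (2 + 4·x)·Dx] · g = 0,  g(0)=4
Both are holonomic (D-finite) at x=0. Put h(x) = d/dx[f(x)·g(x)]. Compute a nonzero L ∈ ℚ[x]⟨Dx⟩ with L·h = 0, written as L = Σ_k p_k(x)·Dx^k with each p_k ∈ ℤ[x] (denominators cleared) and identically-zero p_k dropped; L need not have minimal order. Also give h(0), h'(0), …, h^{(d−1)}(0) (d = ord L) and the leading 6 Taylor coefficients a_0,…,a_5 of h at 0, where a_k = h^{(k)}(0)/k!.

f: a_k = 3, 9, 27, 81, 243, 729, …
g: a_k = 4, 4, -2, 2, -5/2, 7/2, …
f·g: L₀ = L_f ⊗_s L_g, ord ≤ 1·1.
h=h₀': d/dx-closure on L₀ ⇒ L.
L = (23 + 72·x + 27·x^2) + (-4 + x + 27·x^2 + 18·x^3)·Dx  (order 1).
h: a_k = 48, 276, 1260, 5010, 18840, 135459/2, …
ICs: h(0) = 48.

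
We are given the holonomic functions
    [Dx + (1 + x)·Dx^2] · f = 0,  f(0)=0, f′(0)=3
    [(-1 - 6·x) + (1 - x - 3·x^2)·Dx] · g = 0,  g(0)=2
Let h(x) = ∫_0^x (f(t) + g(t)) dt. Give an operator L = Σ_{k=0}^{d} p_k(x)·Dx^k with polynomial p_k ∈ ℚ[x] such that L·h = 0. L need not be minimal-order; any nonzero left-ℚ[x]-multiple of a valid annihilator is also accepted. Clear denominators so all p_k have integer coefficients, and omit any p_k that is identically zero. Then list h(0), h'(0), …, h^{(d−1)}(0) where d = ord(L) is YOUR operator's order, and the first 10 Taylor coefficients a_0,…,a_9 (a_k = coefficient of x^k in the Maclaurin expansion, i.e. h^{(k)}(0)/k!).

L = (-58 - 350·x - 636·x^2 - 756·x^3 - 324·x^4)·Dx^2 + (-40 - 364·x - 976·x^2 - 1632·x^3 - 1530·x^4 - 540·x^5)·Dx^3 + (9 + 31·x + 27·x^2 - 115·x^3 - 345·x^4 - 333·x^5 - 108·x^6)·Dx^4  (order 4).
h: a_k = 0, 2, 5/2, 13/6, 15/4, 149/20, 403/30, 387/14, 3041/56, 8125/72, …
ICs: h(0) = 0, h′(0) = 2, h′′(0) = 5, h′′′(0) = 13.

f: a_k = 0, 3, -3/2, 1, -3/4, 3/5, -1/2, 3/7, -3/8, 1/3, …
g: a_k = 2, 2, 8, 14, 38, 80, 194, 434, 1016, 2318, …
f+g: L₀ = lclm(L_f,L_g), ord ≤ 2+1.
h=∫₀ˣh₀: take L = L₀·Dx.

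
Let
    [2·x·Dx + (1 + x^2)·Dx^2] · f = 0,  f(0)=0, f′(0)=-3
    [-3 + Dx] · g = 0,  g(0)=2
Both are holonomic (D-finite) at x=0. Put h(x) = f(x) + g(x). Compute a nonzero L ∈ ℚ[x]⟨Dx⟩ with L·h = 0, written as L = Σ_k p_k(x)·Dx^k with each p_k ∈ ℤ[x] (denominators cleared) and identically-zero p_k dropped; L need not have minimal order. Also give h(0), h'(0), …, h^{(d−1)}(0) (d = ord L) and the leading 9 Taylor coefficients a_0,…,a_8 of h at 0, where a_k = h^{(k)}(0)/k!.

L = (6 - 18·x - 18·x^2 - 18·x^3)·Dx + (-11 - 12·x^2 - 9·x^4)·Dx^2 + (3 + 2·x + 6·x^2 + 2·x^3 + 3·x^4)·Dx^3  (order 3).
h: a_k = 2, 3, 9, 10, 27/4, 69/20, 81/40, 363/280, 729/2240, …
ICs: h(0) = 2, h′(0) = 3, h′′(0) = 18.

f: a_k = 0, -3, 0, 1, 0, -3/5, 0, 3/7, 0, …
g: a_k = 2, 6, 9, 9, 27/4, 81/20, 81/40, 243/280, 729/2240, …
Sum ⇒ L₀ = lclm(L_f,L_g) in ℚ(x)⟨Dx⟩.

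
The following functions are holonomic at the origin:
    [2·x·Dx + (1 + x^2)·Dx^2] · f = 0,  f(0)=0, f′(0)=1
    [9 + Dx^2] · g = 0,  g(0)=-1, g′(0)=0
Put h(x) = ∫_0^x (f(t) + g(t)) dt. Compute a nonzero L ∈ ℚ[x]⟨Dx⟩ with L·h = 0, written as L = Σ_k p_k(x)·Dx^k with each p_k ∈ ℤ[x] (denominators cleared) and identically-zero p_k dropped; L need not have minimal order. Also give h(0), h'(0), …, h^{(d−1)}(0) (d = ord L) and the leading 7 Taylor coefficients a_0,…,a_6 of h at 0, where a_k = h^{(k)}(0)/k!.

f: a_k = 0, 1, 0, -1/3, 0, 1/5, 0, …
g: a_k = -1, 0, 9/2, 0, -27/8, 0, 81/80, …
f+g: L₀ = lclm(L_f,L_g), ord ≤ 2+2.
∫: right-multiply L₀ by Dx.
L = (-54·x + 540·x^3 + 162·x^5)·Dx^2 + (63 + 279·x^2 + 297·x^4 + 81·x^6)·Dx^3 + (-6·x + 60·x^3 + 18·x^5)·Dx^4 + (7 + 31·x^2 + 33·x^4 + 9·x^6)·Dx^5  (order 5).
h: a_k = 0, -1, 1/2, 3/2, -1/12, -27/40, 1/30, …
ICs: h(0) = 0, h′(0) = -1, h′′(0) = 1, h′′′(0) = 9, h′′′′(0) = -2.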